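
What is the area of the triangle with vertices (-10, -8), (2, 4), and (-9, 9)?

Using the Shoelace formula for a triangle:
Area = (1/2)|x0(y1 - y2) + x1(y2 - y0) + x2(y0 - y1)|
Area = (1/2)|-10(4 - 9) + 2(9 - -8) + -9(-8 - 4)|
Area = (1/2)|50 + 34 + 108|
Area = (1/2)|192|
Area = (1/2)(192)
Area = 96

96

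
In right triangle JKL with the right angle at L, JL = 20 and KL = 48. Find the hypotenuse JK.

In a right triangle, the square of the hypotenuse equals the sum of the squares of the two legs.
The legs are 20 and 48, so the hypotenuse = sqrt(400 + 2304) = sqrt(2704) = 52.

52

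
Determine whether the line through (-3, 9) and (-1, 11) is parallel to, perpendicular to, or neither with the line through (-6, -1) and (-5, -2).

Slope of line 1: m1 = (11 - 9)/(-1 - -3) = 2/2 = 1
Slope of line 2: m2 = (-2 - -1)/(-5 - -6) = -1/1 = -1
Two lines are perpendicular when the product of their slopes is -1 (negative reciprocals).
m1 * m2 = (1) * (-1) = -1, confirming perpendicularity.

Perpendicular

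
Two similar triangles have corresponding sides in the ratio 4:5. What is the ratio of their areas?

Area scales with the square of linear dimensions. If every length is multiplied by 4/5, then the area is multiplied by (4/5)^2 = 16/25.
The area ratio is 16:25.

16:25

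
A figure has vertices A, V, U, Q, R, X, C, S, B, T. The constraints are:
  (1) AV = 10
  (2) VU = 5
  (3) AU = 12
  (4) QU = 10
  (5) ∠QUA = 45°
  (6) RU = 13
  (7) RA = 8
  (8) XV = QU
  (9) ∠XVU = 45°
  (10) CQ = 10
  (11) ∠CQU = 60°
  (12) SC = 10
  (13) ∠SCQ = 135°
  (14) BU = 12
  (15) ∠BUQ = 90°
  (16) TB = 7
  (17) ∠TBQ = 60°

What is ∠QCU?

Step 1: By the law of cosines on triangle CQU: CU² = 10² + 10² − 2·10·10·cos(60°) = 100, so CU = 10.
Step 2: By the inverse law of cosines on triangle QCU: cos(∠QCU) = (10² + 10² − 10²) / (2·10·10) = 100/200 = 0.5, so ∠QCU = 60°.

Therefore, the measure of angle ∠QCU = 60°.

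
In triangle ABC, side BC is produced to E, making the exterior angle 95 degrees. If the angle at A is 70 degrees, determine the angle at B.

angle B = 95 - 70 = 25 degrees (exterior angle theorem).

25 degrees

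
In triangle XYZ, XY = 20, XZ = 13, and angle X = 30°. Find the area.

Area = (1/2)(20)(13) sin(30°) = (1/2)(20)(13)(1/2) = 65

65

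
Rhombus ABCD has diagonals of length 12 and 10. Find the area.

Area = (12 * 10) / 2 = 120 / 2 = 60

60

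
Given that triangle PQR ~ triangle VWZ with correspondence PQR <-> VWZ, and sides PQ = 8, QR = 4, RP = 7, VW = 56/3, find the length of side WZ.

k = 56/3/8 = 7/3. WZ = 7/3 * 4 = 28/3.

28/3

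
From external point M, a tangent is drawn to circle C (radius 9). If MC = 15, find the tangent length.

Let T be the point of tangency. Then CT ⊥ MT (radius ⊥ tangent).
In right triangle CTM: CM² = CT² + MT²
15² = 9² + MT²
MT² = 144, MT = 12

12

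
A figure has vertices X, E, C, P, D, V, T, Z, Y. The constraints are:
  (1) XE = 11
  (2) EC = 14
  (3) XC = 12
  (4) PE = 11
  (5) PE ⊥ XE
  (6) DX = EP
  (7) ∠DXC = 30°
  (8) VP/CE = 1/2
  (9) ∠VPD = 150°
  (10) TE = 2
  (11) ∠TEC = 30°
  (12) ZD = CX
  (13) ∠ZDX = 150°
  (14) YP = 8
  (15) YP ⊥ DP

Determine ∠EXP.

Step 1: By the law of cosines on triangle XEP: XP² = 11² + 11² − 2·11·11·cos(90°) = 242, so XP = 11·√2.
Step 2: By the inverse law of cosines on triangle EXP: cos(∠EXP) = (11² + (11·√2)² − 11²) / (2·11·11·√2) = 242/342.24 = 0.7071, so ∠EXP = 45°.

Therefore, the measure of angle ∠EXP = 45°.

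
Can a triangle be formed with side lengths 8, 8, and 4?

For three segments to close into a triangle, no single side can be as long as the other two combined.
The longest side is 8, and 4 + 8 = 12 > 8.
A triangle can be formed.

Yes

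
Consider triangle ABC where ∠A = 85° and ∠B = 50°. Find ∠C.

Let angle C = x. Then 85 + 50 + x = 180.
x = 180 - 135 = 45 degrees.

45 degrees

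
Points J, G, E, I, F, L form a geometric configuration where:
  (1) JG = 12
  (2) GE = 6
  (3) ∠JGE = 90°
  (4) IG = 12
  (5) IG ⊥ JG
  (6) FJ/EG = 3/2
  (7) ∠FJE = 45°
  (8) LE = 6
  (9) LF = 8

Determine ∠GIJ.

Step 1: By the law of cosines on triangle IGJ: IJ² = 12² + 12² − 2·12·12·cos(90°) = 288, so IJ = 12·√2.
Step 2: By the inverse law of cosines on triangle GIJ: cos(∠GIJ) = (12² + (12·√2)² − 12²) / (2·12·12·√2) = 288/407.29 = 0.7071, so ∠GIJ = 45°.

Therefore, the measure of angle ∠GIJ = 45°.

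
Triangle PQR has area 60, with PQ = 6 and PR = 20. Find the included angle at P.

sin(C) = 2 * 60 / (6 * 20) = 1, so C = arcsin(1) = 90°.

90°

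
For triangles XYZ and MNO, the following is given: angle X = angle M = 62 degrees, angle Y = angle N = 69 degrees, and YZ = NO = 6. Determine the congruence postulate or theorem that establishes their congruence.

The given information provides:
angle X = angle M = 62 degrees, angle Y = angle N = 69 degrees, and YZ = NO = 6
This matches the AAS congruence theorem.
Two pairs of corresponding angles and a non-included side are equal (Angle-Angle-Side).

AAS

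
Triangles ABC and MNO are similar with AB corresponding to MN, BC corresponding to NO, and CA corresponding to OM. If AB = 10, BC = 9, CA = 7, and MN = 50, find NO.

Similar triangles have proportional sides. Setting up the proportion:
MN / AB = NO / BC
50 / 10 = NO / 9
NO = 9 * 50 / 10 = 45.

45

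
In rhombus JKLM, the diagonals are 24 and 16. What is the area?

Area of a rhombus = (d1 * d2) / 2
Area = (24 * 16) / 2
Area = 384 / 2
Area = 192

192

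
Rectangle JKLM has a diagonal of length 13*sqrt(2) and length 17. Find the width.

b = sqrt(d^2 - a^2) = sqrt(338 - 289) = sqrt(49) = 7

7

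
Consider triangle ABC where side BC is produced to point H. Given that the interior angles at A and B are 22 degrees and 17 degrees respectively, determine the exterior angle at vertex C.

The interior angle at C is 180 - 22 - 17 = 141 degrees.
The exterior angle and interior angle at C are supplementary:
Exterior angle = 180 - 141 = 39 degrees.

39 degrees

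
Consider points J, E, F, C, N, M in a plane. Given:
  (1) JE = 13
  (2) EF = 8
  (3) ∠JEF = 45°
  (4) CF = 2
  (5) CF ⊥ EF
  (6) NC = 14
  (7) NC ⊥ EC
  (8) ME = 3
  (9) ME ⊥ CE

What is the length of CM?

Step 1: By the law of cosines on triangle EFC: EC² = 8² + 2² − 2·8·2·cos(90°) = 68, so EC = 2·√17.
Step 2: By the law of cosines on triangle CEM: CM² = (2·√17)² + 3² − 2·2·√17·3·cos(90°) = 77, so CM = √77.

Therefore, the length of CM = √77.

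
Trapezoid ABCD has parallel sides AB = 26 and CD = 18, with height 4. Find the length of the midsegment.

The midsegment (median) of a trapezoid connects the midpoints of the non-parallel sides.
Its length is the average of the two bases: (26 + 18) / 2 = 22.

22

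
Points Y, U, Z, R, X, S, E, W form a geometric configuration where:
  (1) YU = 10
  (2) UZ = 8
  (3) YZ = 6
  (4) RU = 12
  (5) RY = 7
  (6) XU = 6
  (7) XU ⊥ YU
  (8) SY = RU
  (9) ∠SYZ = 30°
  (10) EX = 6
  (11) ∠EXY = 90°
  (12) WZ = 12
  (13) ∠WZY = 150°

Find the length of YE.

Step 1: By the law of cosines on triangle XUY: XY² = 6² + 10² − 2·6·10·cos(90°) = 136, so XY = 2·√34.
Step 2: By the law of cosines on triangle YXE: YE² = (2·√34)² + 6² − 2·2·√34·6·cos(90°) = 172, so YE = 2·√43.

Therefore, the length of YE = 2·√43.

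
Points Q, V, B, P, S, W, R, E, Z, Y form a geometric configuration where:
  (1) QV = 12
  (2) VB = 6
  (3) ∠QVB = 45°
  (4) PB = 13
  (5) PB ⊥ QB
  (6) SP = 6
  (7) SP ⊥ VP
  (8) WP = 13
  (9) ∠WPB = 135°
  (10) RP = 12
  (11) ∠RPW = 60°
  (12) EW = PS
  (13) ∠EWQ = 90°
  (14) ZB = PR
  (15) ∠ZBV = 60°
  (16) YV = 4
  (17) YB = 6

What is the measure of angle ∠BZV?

From the given relations: ZB = PR = 12.
Step 1: By the law of cosines on triangle ZBV: ZV² = 12² + 6² − 2·12·6·cos(60°) = 108, so ZV = 6·√3.
Step 2: By the inverse law of cosines on triangle BZV: cos(∠BZV) = (12² + (6·√3)² − 6²) / (2·12·6·√3) = 216/249.42 = 0.866, so ∠BZV = 30°.

Therefore, the measure of angle ∠BZV = 30°.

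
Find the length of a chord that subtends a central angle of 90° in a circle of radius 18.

Chord = 2(18) sin(45°) = 18*sqrt(2)

18*sqrt(2)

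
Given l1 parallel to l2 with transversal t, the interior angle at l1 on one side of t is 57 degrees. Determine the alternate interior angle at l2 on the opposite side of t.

Alternate interior angles formed by parallel lines and a transversal are equal.
The given angle is 57 degrees.
The alternate interior angle = 57 degrees.

57 degrees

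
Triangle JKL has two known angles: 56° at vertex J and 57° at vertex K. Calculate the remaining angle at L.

Let angle L = x. Then 56 + 57 + x = 180.
x = 180 - 113 = 67 degrees.

67 degrees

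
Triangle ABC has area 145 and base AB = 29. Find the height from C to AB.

height = 2 * 145 / 29 = 10

10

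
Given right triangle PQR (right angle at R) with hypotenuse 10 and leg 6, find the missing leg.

By the Pythagorean theorem: QR^2 = PQ^2 - PR^2
QR^2 = 10^2 - 6^2 = 100 - 36 = 64
QR = sqrt(64) = 8

8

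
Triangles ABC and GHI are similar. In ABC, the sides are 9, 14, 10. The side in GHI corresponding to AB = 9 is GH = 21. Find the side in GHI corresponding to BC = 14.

Since the triangles are similar, the ratio of corresponding sides is constant.
Scale factor k = GH / AB = 21 / 9 = 7/3
HI = k * BC = 7/3 * 14 = 98/3

98/3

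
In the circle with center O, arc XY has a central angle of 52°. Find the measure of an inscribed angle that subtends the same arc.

Inscribed angle = 52° / 2 = 26° (inscribed angle theorem).

26°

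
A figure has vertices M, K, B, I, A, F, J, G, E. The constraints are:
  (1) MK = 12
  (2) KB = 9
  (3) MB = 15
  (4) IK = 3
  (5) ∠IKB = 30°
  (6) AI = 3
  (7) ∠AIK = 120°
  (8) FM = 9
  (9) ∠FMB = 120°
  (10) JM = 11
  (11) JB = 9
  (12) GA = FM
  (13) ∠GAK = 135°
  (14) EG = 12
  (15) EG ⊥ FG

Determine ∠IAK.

Step 1: By the law of cosines on triangle AIK: AK² = 3² + 3² − 2·3·3·cos(120°) = 27, so AK = 3·√3.
Step 2: By the inverse law of cosines on triangle IAK: cos(∠IAK) = (3² + (3·√3)² − 3²) / (2·3·3·√3) = 27/31.18 = 0.866, so ∠IAK = 30°.

Therefore, the measure of angle ∠IAK = 30°.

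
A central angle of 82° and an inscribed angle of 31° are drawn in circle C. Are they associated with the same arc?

By the inscribed angle theorem, the inscribed angle for a central angle of 82° should be 82° / 2 = 41°.
The given inscribed angle is 31°, which does not equal 41°.
Therefore, no, they do not correspond to the same arc.

No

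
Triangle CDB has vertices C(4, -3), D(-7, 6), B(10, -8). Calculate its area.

The Shoelace formula computes the area from vertex coordinates by summing cross products.
For vertices (4,-3), (-7,6), (10,-8):
Signed sum = 4*6 - -7*-3 + -7*-8 - 10*6 + 10*-3 - 4*-8
= 3 + -4 + 2 = 1
Area = (1/2)|1| = 1/2.

1/2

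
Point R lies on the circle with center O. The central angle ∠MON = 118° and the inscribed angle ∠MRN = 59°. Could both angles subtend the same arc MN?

By the inscribed angle theorem, if both angles subtend the same arc, the inscribed angle must be half the central angle.
Half of 118° = 59°, which equals the given inscribed angle of 59°.
Therefore, yes, they correspond to the same arc.

Yes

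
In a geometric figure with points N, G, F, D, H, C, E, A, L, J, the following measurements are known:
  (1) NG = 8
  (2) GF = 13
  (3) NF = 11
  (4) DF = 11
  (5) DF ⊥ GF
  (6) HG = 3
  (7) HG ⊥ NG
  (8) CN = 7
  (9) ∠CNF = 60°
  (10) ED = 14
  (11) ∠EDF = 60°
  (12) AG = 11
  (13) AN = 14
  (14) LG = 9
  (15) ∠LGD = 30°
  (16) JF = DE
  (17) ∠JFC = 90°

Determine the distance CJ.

From the given relations: JF = DE = 14.
Step 1: By the law of cosines on triangle FNC: FC² = 11² + 7² − 2·11·7·cos(60°) = 93, so FC = √93.
Step 2: By the law of cosines on triangle CFJ: CJ² = √93² + 14² − 2·√93·14·cos(90°) = 289, so CJ = 17.

Therefore, the length of CJ = 17.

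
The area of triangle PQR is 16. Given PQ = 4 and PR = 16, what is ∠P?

sin(C) = 2 * 16 / (4 * 16) = 1/2, so C = arcsin(1/2) = 30°.
Since sin(180° - C) = sin(C), the obtuse angle 150° gives the same area, so C = 30° or C = 150°.

30° or 150°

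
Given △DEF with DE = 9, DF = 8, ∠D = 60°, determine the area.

Area = (1/2)(9)(8) sin(60°) = (1/2)(9)(8)(sqrt(3)/2) = 18*sqrt(3)

18*sqrt(3)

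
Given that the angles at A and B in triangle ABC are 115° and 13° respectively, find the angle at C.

By the triangle angle sum property, the three interior angles of any triangle add up to 180°.
We know angle A = 115° and angle B = 13°, so their sum is 128°.
Therefore angle C = 180° - 128° = 52°.

52 degrees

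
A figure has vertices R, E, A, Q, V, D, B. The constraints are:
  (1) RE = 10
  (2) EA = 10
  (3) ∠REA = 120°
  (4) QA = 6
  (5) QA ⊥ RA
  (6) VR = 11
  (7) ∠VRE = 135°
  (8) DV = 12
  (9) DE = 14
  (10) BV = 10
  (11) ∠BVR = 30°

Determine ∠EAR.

Step 1: By the law of cosines on triangle AER: AR² = 10² + 10² − 2·10·10·cos(120°) = 300, so AR = 10·√3.
Step 2: By the inverse law of cosines on triangle EAR: cos(∠EAR) = (10² + (10·√3)² − 10²) / (2·10·10·√3) = 300/346.41 = 0.866, so ∠EAR = 30°.

Therefore, the measure of angle ∠EAR = 30°.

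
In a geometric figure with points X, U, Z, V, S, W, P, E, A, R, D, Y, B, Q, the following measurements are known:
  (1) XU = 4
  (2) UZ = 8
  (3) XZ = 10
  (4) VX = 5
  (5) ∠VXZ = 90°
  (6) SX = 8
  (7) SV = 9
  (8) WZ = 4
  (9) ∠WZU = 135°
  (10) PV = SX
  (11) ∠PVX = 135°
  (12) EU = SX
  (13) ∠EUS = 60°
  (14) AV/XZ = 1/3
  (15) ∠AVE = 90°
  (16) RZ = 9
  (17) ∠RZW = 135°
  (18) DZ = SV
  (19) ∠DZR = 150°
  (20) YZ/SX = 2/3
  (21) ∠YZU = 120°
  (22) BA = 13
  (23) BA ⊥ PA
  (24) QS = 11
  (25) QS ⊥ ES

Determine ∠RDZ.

From the given relations: DZ = SV = 9.
Step 1: By the law of cosines on triangle DZR: DR² = 9² + 9² − 2·9·9·cos(150°) = 302.3, so DR ≈ 17.39.
Step 2: By the inverse law of cosines on triangle RDZ: cos(∠RDZ) = (17.39² + 9² − 9²) / (2·17.39·9) = 302.3/312.96 = 0.9659, so ∠RDZ = 15°.

Therefore, the measure of angle ∠RDZ = 15°.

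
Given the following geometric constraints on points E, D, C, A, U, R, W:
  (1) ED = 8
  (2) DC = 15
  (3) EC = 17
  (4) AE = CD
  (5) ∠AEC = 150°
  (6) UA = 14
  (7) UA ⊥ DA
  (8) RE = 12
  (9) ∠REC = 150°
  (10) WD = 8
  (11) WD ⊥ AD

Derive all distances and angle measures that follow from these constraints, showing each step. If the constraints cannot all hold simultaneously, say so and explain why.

The constraints are consistent.

From the given relations:
  AE = CD = 15

Step 1: From CE = 17, EA = 15, and ∠CEA = 150°, by the law of cosines:
  CA² = CE² + EA² - 2·CE·EA·cos(150°) = 289 + 225 + 441.7 = 955.7
  CA ≈ 30.91

Step 2: From CE = 17, ER = 12, and ∠CER = 150°, by the law of cosines:
  CR² = CE² + ER² - 2·CE·ER·cos(150°) = 289 + 144 + 353.3 = 786.3
  CR ≈ 28.04

Step 3: From EC = 17, ED = 8, CD = 15, by the inverse law of cosines:
  cos(∠CED) = (EC² + ED² - CD²) / (2·EC·ED)
  ∠CED = 61.93°

Step 4: From DC = 15, DE = 8, CE = 17, by the inverse law of cosines:
  cos(∠CDE) = (DC² + DE² - CE²) / (2·DC·DE)
  ∠CDE = 90°

Step 5: From CD = 15, CE = 17, DE = 8, by the inverse law of cosines:
  cos(∠DCE) = (CD² + CE² - DE²) / (2·CD·CE)
  ∠DCE = 28.07°

Step 6: From CA = 30.91, CE = 17, AE = 15, by the inverse law of cosines:
  cos(∠ACE) = (CA² + CE² - AE²) / (2·CA·CE)
  ∠ACE = 14.04°

Step 7: From CE = 17, CR = 28.04, ER = 12, by the inverse law of cosines:
  cos(∠ECR) = (CE² + CR² - ER²) / (2·CE·CR)
  ∠ECR = 12.35°

Step 8: From AC = 30.91, AE = 15, CE = 17, by the inverse law of cosines:
  cos(∠CAE) = (AC² + AE² - CE²) / (2·AC·AE)
  ∠CAE = 15.96°

Step 9: From RC = 28.04, RE = 12, CE = 17, by the inverse law of cosines:
  cos(∠CRE) = (RC² + RE² - CE²) / (2·RC·RE)
  ∠CRE = 17.65°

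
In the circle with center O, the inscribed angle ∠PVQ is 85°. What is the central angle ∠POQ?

By the inscribed angle theorem, the central angle is twice the inscribed angle.
Central angle = 2 × 85° = 170°

170°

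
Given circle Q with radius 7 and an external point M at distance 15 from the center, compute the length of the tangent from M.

Let T be the point of tangency. Then QT ⊥ MT (radius ⊥ tangent).
In right triangle QTM: QM² = QT² + MT²
15² = 7² + MT²
MT² = 176, MT = 4*sqrt(11)

4*sqrt(11)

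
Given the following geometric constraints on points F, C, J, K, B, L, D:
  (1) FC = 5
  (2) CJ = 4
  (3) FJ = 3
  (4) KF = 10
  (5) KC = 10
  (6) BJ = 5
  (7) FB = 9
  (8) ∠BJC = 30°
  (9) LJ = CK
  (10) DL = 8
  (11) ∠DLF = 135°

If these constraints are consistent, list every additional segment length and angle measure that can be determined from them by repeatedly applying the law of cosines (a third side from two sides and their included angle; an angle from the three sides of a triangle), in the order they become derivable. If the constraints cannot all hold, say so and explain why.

These constraints are not satisfiable: by the triangle inequality in triangle JFB, (3) FJ = 3 and (6) BJ = 5 force FB ≤ 3 + 5 = 8, but (7) says FB = 9. No planar figure meets all of them, so nothing further can be derived.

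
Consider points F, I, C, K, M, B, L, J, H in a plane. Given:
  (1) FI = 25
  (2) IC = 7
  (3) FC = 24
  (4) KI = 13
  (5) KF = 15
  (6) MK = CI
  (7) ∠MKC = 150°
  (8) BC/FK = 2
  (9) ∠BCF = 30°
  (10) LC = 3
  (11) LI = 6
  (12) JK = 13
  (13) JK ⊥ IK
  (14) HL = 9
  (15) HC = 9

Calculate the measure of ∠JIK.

Step 1: By the law of cosines on triangle IKJ: IJ² = 13² + 13² − 2·13·13·cos(90°) = 338, so IJ = 13·√2.
Step 2: By the inverse law of cosines on triangle JIK: cos(∠JIK) = ((13·√2)² + 13² − 13²) / (2·13·√2·13) = 338/478 = 0.7071, so ∠JIK = 45°.

Therefore, the measure of angle ∠JIK = 45°.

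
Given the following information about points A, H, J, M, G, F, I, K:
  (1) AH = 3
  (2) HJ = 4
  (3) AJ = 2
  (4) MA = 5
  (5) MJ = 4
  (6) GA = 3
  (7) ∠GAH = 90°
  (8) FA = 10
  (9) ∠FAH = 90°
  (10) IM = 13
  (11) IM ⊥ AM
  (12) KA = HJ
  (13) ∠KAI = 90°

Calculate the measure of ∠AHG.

Step 1: By the law of cosines on triangle HAG: HG² = 3² + 3² − 2·3·3·cos(90°) = 18, so HG = 3·√2.
Step 2: By the inverse law of cosines on triangle AHG: cos(∠AHG) = (3² + (3·√2)² − 3²) / (2·3·3·√2) = 18/25.46 = 0.7071, so ∠AHG = 45°.

Therefore, the measure of angle ∠AHG = 45°.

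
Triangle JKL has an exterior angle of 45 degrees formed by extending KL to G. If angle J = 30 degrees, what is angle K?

The exterior angle theorem states that an exterior angle equals the sum of the two non-adjacent interior angles.
So 45 = 30 + angle K, which gives angle K = 45 - 30 = 15 degrees.

15 degrees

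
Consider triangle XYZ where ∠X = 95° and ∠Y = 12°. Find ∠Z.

Let angle Z = x. Then 95 + 12 + x = 180.
x = 180 - 107 = 73 degrees.

73 degrees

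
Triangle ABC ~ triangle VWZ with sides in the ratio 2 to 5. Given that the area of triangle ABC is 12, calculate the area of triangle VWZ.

Area ratio = (2/5)^2 = 4/25. Area of VWZ = 12 * 25/4 = 75.

75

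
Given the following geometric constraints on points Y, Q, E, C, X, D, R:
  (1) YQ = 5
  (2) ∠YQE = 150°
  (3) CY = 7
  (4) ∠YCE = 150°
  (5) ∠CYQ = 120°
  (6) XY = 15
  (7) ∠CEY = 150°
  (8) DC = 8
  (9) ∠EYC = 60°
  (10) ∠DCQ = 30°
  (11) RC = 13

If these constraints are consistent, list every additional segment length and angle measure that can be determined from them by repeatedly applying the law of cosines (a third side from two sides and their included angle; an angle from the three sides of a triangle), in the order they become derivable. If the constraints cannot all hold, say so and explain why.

These constraints are not satisfiable: (4), (7) and (9) are the three interior angles of triangle YCE, which must sum to 180°, but 150° + 150° + 60° = 360°. No planar figure meets all of them, so nothing further can be derived.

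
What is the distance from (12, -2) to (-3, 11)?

d = sqrt((-15)^2 + (13)^2) = sqrt(394)

sqrt(394)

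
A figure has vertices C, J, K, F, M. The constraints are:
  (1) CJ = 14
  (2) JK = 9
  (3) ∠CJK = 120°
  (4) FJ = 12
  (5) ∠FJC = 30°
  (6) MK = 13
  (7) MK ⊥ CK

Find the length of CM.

Step 1: By the law of cosines on triangle CJK: CK² = 14² + 9² − 2·14·9·cos(120°) = 403, so CK ≈ 20.07.
Step 2: By the law of cosines on triangle CKM: CM² = 20.07² + 13² − 2·20.07·13·cos(90°) = 572, so CM = 2·√143.

Therefore, the length of CM = 2·√143.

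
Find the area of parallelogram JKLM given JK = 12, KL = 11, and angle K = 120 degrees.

The area of a parallelogram equals the product of two adjacent sides times the sine of the included angle.
This is because the height equals 11 * sin(120°) = 11*sqrt(3)/2.
Area = 12 * 11*sqrt(3)/2 = 66*sqrt(3)

66*sqrt(3)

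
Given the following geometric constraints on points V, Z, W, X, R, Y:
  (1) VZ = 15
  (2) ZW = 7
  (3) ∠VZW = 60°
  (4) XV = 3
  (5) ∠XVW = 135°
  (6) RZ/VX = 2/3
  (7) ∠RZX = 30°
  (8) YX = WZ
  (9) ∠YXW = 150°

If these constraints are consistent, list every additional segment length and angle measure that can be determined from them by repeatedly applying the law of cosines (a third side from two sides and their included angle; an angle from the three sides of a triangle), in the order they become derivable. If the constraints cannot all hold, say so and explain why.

The constraints are consistent. Derivable facts, in order:
After 1 step:
- VW = 13
After 2 steps:
- WX ≈ 15.27
- ∠VWZ = 92.2°
- ∠WVZ = 27.8°
After 3 steps:
- WY ≈ 21.62
- ∠VWX = 7.99°
- ∠VXW = 37.01°
After 4 steps:
- ∠WYX = 20.68°
- ∠XWY = 9.32°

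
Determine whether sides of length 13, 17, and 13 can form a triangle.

For three segments to close into a triangle, no single side can be as long as the other two combined.
The longest side is 17, and 13 + 13 = 26 > 17.
A triangle can be formed.

Yes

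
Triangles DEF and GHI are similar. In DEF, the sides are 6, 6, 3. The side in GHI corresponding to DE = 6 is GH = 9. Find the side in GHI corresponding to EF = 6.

Similar triangles have proportional sides. Setting up the proportion:
GH / DE = HI / EF
9 / 6 = HI / 6
HI = 6 * 9 / 6 = 9.

9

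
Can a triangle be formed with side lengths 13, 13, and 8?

Yes.
The triangle inequality requires that the sum of any two sides exceeds the third.
Here 8 + 13 = 21 > 13, so the condition is met.

Yes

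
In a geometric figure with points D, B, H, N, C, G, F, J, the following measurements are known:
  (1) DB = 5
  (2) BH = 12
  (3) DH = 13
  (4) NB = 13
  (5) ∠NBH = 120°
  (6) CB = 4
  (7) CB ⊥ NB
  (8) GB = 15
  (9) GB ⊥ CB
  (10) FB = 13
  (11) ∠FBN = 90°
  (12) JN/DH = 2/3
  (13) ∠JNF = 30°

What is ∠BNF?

Step 1: By the law of cosines on triangle NBF: NF² = 13² + 13² − 2·13·13·cos(90°) = 338, so NF = 13·√2.
Step 2: By the inverse law of cosines on triangle BNF: cos(∠BNF) = (13² + (13·√2)² − 13²) / (2·13·13·√2) = 338/478 = 0.7071, so ∠BNF = 45°.

Therefore, the measure of angle ∠BNF = 45°.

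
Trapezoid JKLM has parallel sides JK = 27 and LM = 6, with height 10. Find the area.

Area = (27 + 6) * 10 / 2 = 330 / 2 = 165

165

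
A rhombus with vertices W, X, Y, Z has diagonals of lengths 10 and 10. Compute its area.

Area of a rhombus = (d1 * d2) / 2
Area = (10 * 10) / 2
Area = 100 / 2
Area = 50

50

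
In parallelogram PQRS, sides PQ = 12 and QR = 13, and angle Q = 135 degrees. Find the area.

Area = 12 * 13 * sin(135°) = 156 * sqrt(2)/2 = 78*sqrt(2)

78*sqrt(2)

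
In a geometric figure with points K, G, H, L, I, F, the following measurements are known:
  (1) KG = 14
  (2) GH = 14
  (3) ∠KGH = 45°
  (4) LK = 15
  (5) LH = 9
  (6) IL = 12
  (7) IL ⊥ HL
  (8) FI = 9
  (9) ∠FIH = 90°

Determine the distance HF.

Step 1: By the law of cosines on triangle HLI: HI² = 9² + 12² − 2·9·12·cos(90°) = 225, so HI = 15.
Step 2: By the law of cosines on triangle HIF: HF² = 15² + 9² − 2·15·9·cos(90°) = 306, so HF = 3·√34.

Therefore, the length of HF = 3·√34.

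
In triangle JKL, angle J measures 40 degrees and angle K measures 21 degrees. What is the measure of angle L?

Let angle L = x. Then 40 + 21 + x = 180.
x = 180 - 61 = 119 degrees.

119 degrees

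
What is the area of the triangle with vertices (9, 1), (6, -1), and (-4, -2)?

Shoelace: Area = (1/2)|9(-1--2) + 6(-2-1) + -4(1--1)| = (1/2)(17) = 17/2

17/2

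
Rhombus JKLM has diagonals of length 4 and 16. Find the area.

The diagonals of a rhombus divide it into four right triangles.
Each triangle has legs 4/ 2 = 2 and 16/2 = 8, so each has area (1/2)*2*8 = 8.
Four such triangles give total area = (d1 * d2) / 2 = 32.

32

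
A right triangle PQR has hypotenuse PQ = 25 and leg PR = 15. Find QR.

Rearranging the Pythagorean theorem to solve for the unknown leg:
leg^2 = hypotenuse^2 - known_leg^2 = 625 - 225 = 400
leg = sqrt(400) = 20.

20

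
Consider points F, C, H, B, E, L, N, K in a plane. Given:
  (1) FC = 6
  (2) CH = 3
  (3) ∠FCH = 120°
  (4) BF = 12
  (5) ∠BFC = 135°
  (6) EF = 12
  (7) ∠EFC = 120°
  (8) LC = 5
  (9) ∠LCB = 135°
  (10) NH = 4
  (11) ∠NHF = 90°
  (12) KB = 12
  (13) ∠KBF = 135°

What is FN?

Step 1: By the law of cosines on triangle FCH: FH² = 6² + 3² − 2·6·3·cos(120°) = 63, so FH = 3·√7.
Step 2: By the law of cosines on triangle FHN: FN² = (3·√7)² + 4² − 2·3·√7·4·cos(90°) = 79, so FN = √79.

Therefore, the length of FN = √79.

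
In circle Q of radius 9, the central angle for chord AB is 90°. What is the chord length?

Chord length = 2r sin(θ/2)
= 2 × 9 × sin(90°/2)
= 2 × 9 × sin(45°)
= 9*sqrt(2)

9*sqrt(2)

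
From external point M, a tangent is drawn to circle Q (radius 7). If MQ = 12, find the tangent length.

The tangent, radius, and line from the external point to the center form a right triangle.
The right angle is where the tangent meets the radius.
By the Pythagorean theorem: tangent² + 7² = 12²
tangent² = 144 - 49 = 95
tangent = sqrt(95)

sqrt(95)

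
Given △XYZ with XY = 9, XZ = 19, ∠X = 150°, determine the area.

When two sides and the included angle are known, the area formula is (1/2)ab sin(C).
The height from one side to the opposite vertex is 19 sin(150°) = 19/2.
Area = (1/2) * 9 * 19/2 = 171/4.

171/4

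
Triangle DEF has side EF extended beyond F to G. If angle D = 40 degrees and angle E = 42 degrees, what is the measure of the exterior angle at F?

By the exterior angle theorem, an exterior angle of a triangle equals the sum of the two remote interior angles.
Exterior angle = angle D + angle E
Exterior angle = 40 + 42 = 82 degrees

82 degrees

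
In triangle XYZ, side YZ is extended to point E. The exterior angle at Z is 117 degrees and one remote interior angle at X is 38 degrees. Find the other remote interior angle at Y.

By the exterior angle theorem: exterior angle = sum of remote interior angles.
117 = 38 + angle Y
angle Y = 117 - 38 = 79 degrees

79 degrees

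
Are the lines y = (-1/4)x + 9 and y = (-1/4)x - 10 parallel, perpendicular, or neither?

Slope of line 1: m1 = -1/4
Slope of line 2: m2 = -1/4
m1 = m2, so the lines are parallel.

Parallel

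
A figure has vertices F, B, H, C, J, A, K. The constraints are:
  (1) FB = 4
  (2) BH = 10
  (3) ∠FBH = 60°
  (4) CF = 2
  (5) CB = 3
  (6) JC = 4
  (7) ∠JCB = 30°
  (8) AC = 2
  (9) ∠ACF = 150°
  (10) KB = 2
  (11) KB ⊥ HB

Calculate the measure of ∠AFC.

Step 1: By the law of cosines on triangle FCA: FA² = 2² + 2² − 2·2·2·cos(150°) = 14.93, so FA ≈ 3.86.
Step 2: By the inverse law of cosines on triangle AFC: cos(∠AFC) = (3.86² + 2² − 2²) / (2·3.86·2) = 14.93/15.45 = 0.9659, so ∠AFC = 15°.

Therefore, the measure of angle ∠AFC = 15°.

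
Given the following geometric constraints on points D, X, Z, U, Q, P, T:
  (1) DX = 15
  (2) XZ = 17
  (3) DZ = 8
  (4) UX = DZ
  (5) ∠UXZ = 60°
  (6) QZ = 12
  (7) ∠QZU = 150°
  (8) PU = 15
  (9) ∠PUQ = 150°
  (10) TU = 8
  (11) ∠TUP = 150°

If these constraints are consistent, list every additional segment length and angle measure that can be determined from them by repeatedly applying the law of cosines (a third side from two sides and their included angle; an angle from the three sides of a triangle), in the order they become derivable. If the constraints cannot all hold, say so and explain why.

The constraints are consistent. Derivable facts, in order:
After 1 step:
- PT ≈ 22.29
- ZU ≈ 14.73
- ∠DXZ = 28.07°
- ∠DZX = 61.93°
- ∠XDZ = 90°
After 2 steps:
- UQ ≈ 25.83
- ∠PTU = 19.66°
- ∠TPU = 10.34°
- ∠UZX = 28.05°
- ∠XUZ = 91.95°
After 3 steps:
- QP ≈ 39.54
- ∠QUZ = 13.43°
- ∠UQZ = 16.57°
After 4 steps:
- ∠PQU = 10.93°
- ∠QPU = 19.07°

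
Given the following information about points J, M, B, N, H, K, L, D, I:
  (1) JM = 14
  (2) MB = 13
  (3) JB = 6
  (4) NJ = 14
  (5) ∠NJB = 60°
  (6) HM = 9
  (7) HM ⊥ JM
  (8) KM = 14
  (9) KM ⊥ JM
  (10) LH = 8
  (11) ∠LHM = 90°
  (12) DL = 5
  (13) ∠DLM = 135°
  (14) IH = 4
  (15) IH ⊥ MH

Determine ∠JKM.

Step 1: By the law of cosines on triangle KMJ: KJ² = 14² + 14² − 2·14·14·cos(90°) = 392, so KJ = 14·√2.
Step 2: By the inverse law of cosines on triangle JKM: cos(∠JKM) = ((14·√2)² + 14² − 14²) / (2·14·√2·14) = 392/554.37 = 0.7071, so ∠JKM = 45°.

Therefore, the measure of angle ∠JKM = 45°.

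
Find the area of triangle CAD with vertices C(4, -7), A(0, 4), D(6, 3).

Shoelace: Area = (1/2)|4(4-3) + 0(3--7) + 6(-7-4)| = (1/2)(62) = 31

31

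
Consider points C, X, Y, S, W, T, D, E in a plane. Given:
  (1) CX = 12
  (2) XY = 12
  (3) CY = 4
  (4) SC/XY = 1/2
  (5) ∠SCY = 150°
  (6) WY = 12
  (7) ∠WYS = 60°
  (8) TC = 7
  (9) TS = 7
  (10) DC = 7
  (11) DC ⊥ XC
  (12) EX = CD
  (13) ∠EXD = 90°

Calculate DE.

From the given relations: EX = CD = 7.
Step 1: By the law of cosines on triangle DCX: DX² = 7² + 12² − 2·7·12·cos(90°) = 193, so DX = √193.
Step 2: By the law of cosines on triangle DXE: DE² = √193² + 7² − 2·√193·7·cos(90°) = 242, so DE = 11·√2.

Therefore, the length of DE = 11·√2.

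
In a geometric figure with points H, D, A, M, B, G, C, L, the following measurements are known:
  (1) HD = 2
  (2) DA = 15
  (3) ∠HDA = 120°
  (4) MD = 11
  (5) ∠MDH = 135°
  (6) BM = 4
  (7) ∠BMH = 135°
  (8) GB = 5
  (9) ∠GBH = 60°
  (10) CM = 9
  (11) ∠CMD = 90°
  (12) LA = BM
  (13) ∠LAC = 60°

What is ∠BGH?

Step 1: By the law of cosines on triangle HDM: HM² = 2² + 11² − 2·2·11·cos(135°) = 156.11, so HM ≈ 12.49.
Step 2: By the law of cosines on triangle BMH: BH² = 4² + 12.49² − 2·4·12.49·cos(135°) = 242.79, so BH ≈ 15.58.
Step 3: By the law of cosines on triangle GBH: GH² = 5² + 15.58² − 2·5·15.58·cos(60°) = 189.88, so GH ≈ 13.78.
Step 4: By the inverse law of cosines on triangle BGH: cos(∠BGH) = (5² + 13.78² − 15.58²) / (2·5·13.78) = -27.91/137.8 = -0.2025, so ∠BGH = 101.69°.

Therefore, the measure of angle ∠BGH = 101.69°.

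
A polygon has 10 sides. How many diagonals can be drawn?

Total line segments between 10 vertices = C(10,2) = 45.
Subtract the 10 sides: 45 - 10 = 35 diagonals.

35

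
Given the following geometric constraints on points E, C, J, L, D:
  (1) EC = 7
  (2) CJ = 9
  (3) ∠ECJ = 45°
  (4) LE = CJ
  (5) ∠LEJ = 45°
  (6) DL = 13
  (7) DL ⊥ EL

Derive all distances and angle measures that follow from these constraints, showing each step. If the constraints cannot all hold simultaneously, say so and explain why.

The constraints are consistent.

From the given relations:
  LE = CJ = 9

Step 1: From EC = 7, CJ = 9, and ∠ECJ = 45°, by the law of cosines:
  EJ² = EC² + CJ² - 2·EC·CJ·cos(45°) = 49 + 81 - 89.1 = 40.9
  EJ ≈ 6.4

Step 2: From EL = 9, LD = 13, and ∠ELD = 90°, by the law of cosines:
  ED² = EL² + LD² - 2·EL·LD·cos(90°) = 81 + 169 - 0 = 250
  ED = 5·√10

Step 3: From JE = 6.4, EL = 9, and ∠JEL = 45°, by the law of cosines:
  JL² = JE² + EL² - 2·JE·EL·cos(45°) = 40.9 + 81 - 81.4 = 40.5
  JL ≈ 6.36

Step 4: From EC = 7, EJ = 6.4, CJ = 9, by the inverse law of cosines:
  cos(∠CEJ) = (EC² + EJ² - CJ²) / (2·EC·EJ)
  ∠CEJ = 84.29°

Step 5: From ED = 5·√10, EL = 9, DL = 13, by the inverse law of cosines:
  cos(∠DEL) = (ED² + EL² - DL²) / (2·ED·EL)
  ∠DEL = 55.3°

Step 6: From JC = 9, JE = 6.4, CE = 7, by the inverse law of cosines:
  cos(∠CJE) = (JC² + JE² - CE²) / (2·JC·JE)
  ∠CJE = 50.71°

Step 7: From DE = 5·√10, DL = 13, EL = 9, by the inverse law of cosines:
  cos(∠EDL) = (DE² + DL² - EL²) / (2·DE·DL)
  ∠EDL = 34.7°

Step 8: From JE = 6.4, JL = 6.36, EL = 9, by the inverse law of cosines:
  cos(∠EJL) = (JE² + JL² - EL²) / (2·JE·JL)
  ∠EJL = 89.71°

Step 9: From LE = 9, LJ = 6.36, EJ = 6.4, by the inverse law of cosines:
  cos(∠ELJ) = (LE² + LJ² - EJ²) / (2·LE·LJ)
  ∠ELJ = 45.29°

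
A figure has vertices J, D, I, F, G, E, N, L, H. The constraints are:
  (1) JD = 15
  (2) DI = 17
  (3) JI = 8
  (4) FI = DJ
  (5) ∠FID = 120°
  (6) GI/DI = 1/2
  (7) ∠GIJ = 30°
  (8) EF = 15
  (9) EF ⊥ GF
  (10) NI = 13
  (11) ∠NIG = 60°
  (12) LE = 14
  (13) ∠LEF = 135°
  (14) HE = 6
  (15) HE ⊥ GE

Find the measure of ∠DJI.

Step 1: By the inverse law of cosines on triangle DJI: cos(∠DJI) = (15² + 8² − 17²) / (2·15·8) = 0/240 = 0, so ∠DJI = 90°.

Therefore, the measure of angle ∠DJI = 90°.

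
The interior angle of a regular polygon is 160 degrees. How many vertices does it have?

Each interior angle of a regular n-gon is (n - 2) * 180 / n.
Setting this equal to 160:
(n - 2) * 180 / n = 160
Each exterior angle = 180 - 160 = 20 degrees.
Since exterior angles sum to 360: n = 360 / 20 = 18.

18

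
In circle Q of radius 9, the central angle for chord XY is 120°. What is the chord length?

Chord = 2(9) sin(60°) = 9*sqrt(3)

9*sqrt(3)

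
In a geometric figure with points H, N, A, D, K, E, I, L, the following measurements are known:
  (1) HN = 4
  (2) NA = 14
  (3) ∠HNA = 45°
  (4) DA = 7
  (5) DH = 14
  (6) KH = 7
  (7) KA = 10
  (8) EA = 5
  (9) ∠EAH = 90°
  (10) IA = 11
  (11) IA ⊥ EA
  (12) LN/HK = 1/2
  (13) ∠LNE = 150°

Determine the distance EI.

Step 1: By the law of cosines on triangle EAI: EI² = 5² + 11² − 2·5·11·cos(90°) = 146, so EI = √146.

Therefore, the length of EI = √146.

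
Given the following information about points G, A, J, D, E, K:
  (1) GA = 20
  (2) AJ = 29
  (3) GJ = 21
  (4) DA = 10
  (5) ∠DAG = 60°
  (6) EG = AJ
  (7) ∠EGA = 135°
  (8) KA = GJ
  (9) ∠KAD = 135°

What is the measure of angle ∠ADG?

Step 1: By the law of cosines on triangle DAG: DG² = 10² + 20² − 2·10·20·cos(60°) = 300, so DG = 10·√3.
Step 2: By the inverse law of cosines on triangle ADG: cos(∠ADG) = (10² + (10·√3)² − 20²) / (2·10·10·√3) = 0/346.41 = 0, so ∠ADG = 90°.

Therefore, the measure of angle ∠ADG = 90°.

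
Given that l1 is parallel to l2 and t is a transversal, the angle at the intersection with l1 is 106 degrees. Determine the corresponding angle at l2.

When a transversal crosses parallel lines, angles in the same position at each intersection are called corresponding angles.
These are always equal, so the answer is 106 degrees.

106 degrees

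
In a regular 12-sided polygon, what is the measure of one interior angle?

Each interior angle of a regular n-gon is (n - 2) * 180 / n.
For n = 12: (12 - 2) * 180 / 12 = 1800/12 = 150 degrees.

150 degrees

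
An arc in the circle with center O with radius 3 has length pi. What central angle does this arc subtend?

Arc length L = 2πr × θ/360, so θ = 360L / (2πr).
θ = 360 × pi / (2π × 3)
θ = 60°
θ = 60°

60°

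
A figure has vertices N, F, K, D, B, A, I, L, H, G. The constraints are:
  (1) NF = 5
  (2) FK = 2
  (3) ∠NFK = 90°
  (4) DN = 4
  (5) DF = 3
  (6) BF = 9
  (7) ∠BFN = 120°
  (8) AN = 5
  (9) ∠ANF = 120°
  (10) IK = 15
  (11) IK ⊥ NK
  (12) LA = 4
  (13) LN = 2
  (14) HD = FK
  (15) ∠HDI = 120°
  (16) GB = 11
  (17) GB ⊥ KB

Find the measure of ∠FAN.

Step 1: By the law of cosines on triangle ANF: AF² = 5² + 5² − 2·5·5·cos(120°) = 75, so AF = 5·√3.
Step 2: By the inverse law of cosines on triangle FAN: cos(∠FAN) = ((5·√3)² + 5² − 5²) / (2·5·√3·5) = 75/86.6 = 0.866, so ∠FAN = 30°.

Therefore, the measure of angle ∠FAN = 30°.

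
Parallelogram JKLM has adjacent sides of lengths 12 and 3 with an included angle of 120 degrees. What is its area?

Area = a * b * sin(theta)
Area = 12 * 3 * sin(120 degrees)
Area = 36 * sqrt(3)/2
Area = 18*sqrt(3)

18*sqrt(3)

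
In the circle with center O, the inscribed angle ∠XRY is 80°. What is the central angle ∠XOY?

Central angle = 2 × 80° = 160° (inscribed angle theorem).

160°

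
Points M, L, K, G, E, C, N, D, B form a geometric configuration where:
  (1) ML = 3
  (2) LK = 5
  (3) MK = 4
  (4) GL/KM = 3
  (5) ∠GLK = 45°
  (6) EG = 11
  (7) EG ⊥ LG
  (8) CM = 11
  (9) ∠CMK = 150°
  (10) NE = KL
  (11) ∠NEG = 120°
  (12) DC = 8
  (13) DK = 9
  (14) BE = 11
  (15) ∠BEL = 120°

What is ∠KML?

Step 1: By the inverse law of cosines on triangle KML: cos(∠KML) = (4² + 3² − 5²) / (2·4·3) = 0/24 = 0, so ∠KML = 90°.

Therefore, the measure of angle ∠KML = 90°.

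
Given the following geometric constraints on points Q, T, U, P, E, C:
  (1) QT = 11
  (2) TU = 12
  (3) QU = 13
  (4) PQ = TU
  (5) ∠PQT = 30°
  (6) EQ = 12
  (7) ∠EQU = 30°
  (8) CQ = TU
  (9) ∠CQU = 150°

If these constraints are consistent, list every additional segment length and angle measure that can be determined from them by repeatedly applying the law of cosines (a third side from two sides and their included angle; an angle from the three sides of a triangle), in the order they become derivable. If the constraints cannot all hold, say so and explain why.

The constraints are consistent. Derivable facts, in order:
After 1 step:
- TP ≈ 6.03
- UC ≈ 24.15
- UE ≈ 6.54
- ∠QTU = 68.68°
- ∠QUT = 52.02°
- ∠TQU = 59.3°
After 2 steps:
- ∠CUQ = 14.39°
- ∠EUQ = 66.51°
- ∠PTQ = 84.22°
- ∠QCU = 15.61°
- ∠QEU = 83.49°
- ∠QPT = 65.78°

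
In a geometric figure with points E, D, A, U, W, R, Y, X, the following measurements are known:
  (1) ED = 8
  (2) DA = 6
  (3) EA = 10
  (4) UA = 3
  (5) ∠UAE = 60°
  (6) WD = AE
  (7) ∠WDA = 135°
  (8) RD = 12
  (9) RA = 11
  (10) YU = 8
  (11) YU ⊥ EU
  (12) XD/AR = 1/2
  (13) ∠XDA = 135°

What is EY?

Step 1: By the law of cosines on triangle UAE: UE² = 3² + 10² − 2·3·10·cos(60°) = 79, so UE = √79.
Step 2: By the law of cosines on triangle EUY: EY² = √79² + 8² − 2·√79·8·cos(90°) = 143, so EY = √143.

Therefore, the length of EY = √143.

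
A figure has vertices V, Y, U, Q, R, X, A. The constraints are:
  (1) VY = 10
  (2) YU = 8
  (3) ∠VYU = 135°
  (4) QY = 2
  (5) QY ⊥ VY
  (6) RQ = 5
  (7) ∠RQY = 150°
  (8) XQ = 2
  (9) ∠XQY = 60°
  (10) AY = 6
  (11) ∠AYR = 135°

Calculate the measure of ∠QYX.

Step 1: By the law of cosines on triangle YQX: YX² = 2² + 2² − 2·2·2·cos(60°) = 4, so YX = 2.
Step 2: By the inverse law of cosines on triangle QYX: cos(∠QYX) = (2² + 2² − 2²) / (2·2·2) = 4/8 = 0.5, so ∠QYX = 60°.

Therefore, the measure of angle ∠QYX = 60°.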